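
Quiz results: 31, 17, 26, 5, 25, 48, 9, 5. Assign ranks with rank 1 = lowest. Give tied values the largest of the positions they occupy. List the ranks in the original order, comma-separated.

Sorted (ascending): 5, 5, 9, 17, 25, 26, 31, 48
The 2 values of 5 occupy positions 1–2 → each gets rank 2.

7, 4, 6, 2, 5, 8, 3, 2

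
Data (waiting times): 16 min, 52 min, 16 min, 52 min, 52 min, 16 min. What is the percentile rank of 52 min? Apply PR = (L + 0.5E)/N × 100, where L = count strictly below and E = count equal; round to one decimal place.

75.0

N = 6.
Strictly below 52: 3. Equal to 52: 3.
PR = (3 + 0.5·3)/6 × 100 = 75.0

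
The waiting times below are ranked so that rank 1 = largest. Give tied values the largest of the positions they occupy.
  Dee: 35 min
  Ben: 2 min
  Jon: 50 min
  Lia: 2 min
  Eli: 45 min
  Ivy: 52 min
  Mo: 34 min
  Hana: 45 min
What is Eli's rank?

4

Sorted (descending): 52, 50, 45, 45, 35, 34, 2, 2
The 2 values of 45 occupy positions 3–4 → each gets rank 4.
The 2 values of 2 occupy positions 7–8 → each gets rank 8.
Eli has value 45 min → rank 4.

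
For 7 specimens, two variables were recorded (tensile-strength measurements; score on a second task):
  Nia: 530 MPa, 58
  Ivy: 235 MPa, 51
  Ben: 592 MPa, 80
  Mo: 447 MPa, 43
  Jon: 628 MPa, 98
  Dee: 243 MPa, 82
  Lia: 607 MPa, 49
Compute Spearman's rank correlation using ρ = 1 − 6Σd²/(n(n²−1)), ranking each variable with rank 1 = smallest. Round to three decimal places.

0.286

Ranks of variable 1: 4, 1, 5, 3, 7, 2, 6
Ranks of variable 2: 4, 3, 5, 1, 7, 6, 2
d = r₁ − r₂: 0, -2, 0, 2, 0, -4, 4
d²: 0, 4, 0, 4, 0, 16, 16; Σd² = 40
ρ = 1 − 6·40/(7·48) = 1 − 240/336 = 0.286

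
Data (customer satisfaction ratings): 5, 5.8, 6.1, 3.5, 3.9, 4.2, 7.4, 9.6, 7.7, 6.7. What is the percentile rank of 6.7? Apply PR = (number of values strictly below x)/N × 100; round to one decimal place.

N = 10.
Strictly below 6.7: 6. Equal to 6.7: 1.
PR = 6/10 × 100 = 60.0

60.0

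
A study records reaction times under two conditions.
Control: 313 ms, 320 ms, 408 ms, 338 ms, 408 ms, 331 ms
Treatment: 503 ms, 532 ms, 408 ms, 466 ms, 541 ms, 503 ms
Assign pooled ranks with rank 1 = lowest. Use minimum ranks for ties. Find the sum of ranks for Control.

20

Sorted (ascending): 313, 320, 331, 338, 408, 408, 408, 466, 503, 503, 532, 541
The 3 values of 408 occupy positions 5–7 → each gets rank 5.
The 2 values of 503 occupy positions 9–10 → each gets rank 9.
Control values → pooled ranks: 313→1, 320→2, 408→5, 338→4, 408→5, 331→3
Rank sum = 1 + 2 + 5 + 4 + 5 + 3 = 20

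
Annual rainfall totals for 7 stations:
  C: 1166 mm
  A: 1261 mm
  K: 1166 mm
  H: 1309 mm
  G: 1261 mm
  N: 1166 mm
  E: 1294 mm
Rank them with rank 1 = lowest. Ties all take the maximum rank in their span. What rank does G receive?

Sorted (ascending): 1166, 1166, 1166, 1261, 1261, 1294, 1309
The 3 values of 1166 occupy positions 1–3 → each gets rank 3.
The 2 values of 1261 occupy positions 4–5 → each gets rank 5.
G has value 1261 mm → rank 5.

5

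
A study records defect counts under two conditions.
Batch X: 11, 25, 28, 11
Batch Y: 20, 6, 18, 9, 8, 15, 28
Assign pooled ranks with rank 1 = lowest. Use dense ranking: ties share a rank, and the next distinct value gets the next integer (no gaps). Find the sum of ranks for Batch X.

Sorted (ascending): 6, 8, 9, 11, 11, 15, 18, 20, 25, 28, 28
The 2 values of 11 share dense rank 4.
The 2 values of 28 share dense rank 9.
Remaining distinct values take the next consecutive integers.
Batch X values → pooled ranks: 11→4, 25→8, 28→9, 11→4
Rank sum = 4 + 8 + 9 + 4 = 25

25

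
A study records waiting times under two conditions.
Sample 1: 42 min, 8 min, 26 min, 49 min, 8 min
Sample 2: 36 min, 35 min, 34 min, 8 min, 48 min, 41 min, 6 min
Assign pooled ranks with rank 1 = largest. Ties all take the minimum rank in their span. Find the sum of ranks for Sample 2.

Sorted (descending): 49, 48, 42, 41, 36, 35, 34, 26, 8, 8, 8, 6
The 3 values of 8 occupy positions 9–11 → each gets rank 9.
Sample 2 values → pooled ranks: 36→5, 35→6, 34→7, 8→9, 48→2, 41→4, 6→12
Rank sum = 5 + 6 + 7 + 9 + 2 + 4 + 12 = 45

45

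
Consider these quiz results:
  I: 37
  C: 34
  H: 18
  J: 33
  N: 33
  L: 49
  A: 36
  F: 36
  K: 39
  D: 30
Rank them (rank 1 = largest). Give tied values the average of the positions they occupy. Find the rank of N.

7.5

Sorted (descending): 49, 39, 37, 36, 36, 34, 33, 33, 30, 18
The 2 values of 36 occupy positions 4–5 → average rank (4+5)/2 = 4.5.
The 2 values of 33 occupy positions 7–8 → average rank (7+8)/2 = 7.5.
N has value 33 → rank 7.5.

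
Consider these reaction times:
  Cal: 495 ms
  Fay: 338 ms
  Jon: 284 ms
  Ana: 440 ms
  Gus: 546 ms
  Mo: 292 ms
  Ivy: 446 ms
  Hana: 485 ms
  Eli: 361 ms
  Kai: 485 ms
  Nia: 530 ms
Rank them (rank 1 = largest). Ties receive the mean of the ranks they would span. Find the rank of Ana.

Sorted (descending): 546, 530, 495, 485, 485, 446, 440, 361, 338, 292, 284
The 2 values of 485 occupy positions 4–5 → average rank (4+5)/2 = 4.5.
Ana has value 440 ms → rank 7.

7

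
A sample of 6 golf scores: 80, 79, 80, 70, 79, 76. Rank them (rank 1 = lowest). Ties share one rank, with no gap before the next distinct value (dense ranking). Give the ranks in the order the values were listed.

Sorted (ascending): 70, 76, 79, 79, 80, 80
The 2 values of 79 share dense rank 3.
The 2 values of 80 share dense rank 4.
Remaining distinct values take the next consecutive integers.

4, 3, 4, 1, 3, 2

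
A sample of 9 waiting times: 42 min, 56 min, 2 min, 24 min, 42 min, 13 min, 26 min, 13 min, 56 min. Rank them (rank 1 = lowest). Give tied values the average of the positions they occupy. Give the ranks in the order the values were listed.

6.5, 8.5, 1, 4, 6.5, 2.5, 5, 2.5, 8.5

Sorted (ascending): 2, 13, 13, 24, 26, 42, 42, 56, 56
The 2 values of 13 occupy positions 2–3 → average rank (2+3)/2 = 2.5.
The 2 values of 42 occupy positions 6–7 → average rank (6+7)/2 = 6.5.
The 2 values of 56 occupy positions 8–9 → average rank (8+9)/2 = 8.5.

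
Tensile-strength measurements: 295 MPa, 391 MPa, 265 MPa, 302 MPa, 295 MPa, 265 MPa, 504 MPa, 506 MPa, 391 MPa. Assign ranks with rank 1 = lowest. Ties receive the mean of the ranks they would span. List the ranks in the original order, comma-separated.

3.5, 6.5, 1.5, 5, 3.5, 1.5, 8, 9, 6.5

Sorted (ascending): 265, 265, 295, 295, 302, 391, 391, 504, 506
The 2 values of 265 occupy positions 1–2 → average rank (1+2)/2 = 1.5.
The 2 values of 295 occupy positions 3–4 → average rank (3+4)/2 = 3.5.
The 2 values of 391 occupy positions 6–7 → average rank (6+7)/2 = 6.5.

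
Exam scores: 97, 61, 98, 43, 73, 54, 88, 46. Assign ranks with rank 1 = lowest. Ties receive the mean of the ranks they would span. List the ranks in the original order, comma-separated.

7, 4, 8, 1, 5, 3, 6, 2

Sorted (ascending): 43, 46, 54, 61, 73, 88, 97, 98
No ties — each value takes its position as its rank.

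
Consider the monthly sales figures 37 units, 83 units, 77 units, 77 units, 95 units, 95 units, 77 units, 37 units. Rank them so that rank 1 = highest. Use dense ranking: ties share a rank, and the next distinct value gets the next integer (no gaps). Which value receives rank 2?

83

Sorted (descending): 95, 95, 83, 77, 77, 77, 37, 37
The 2 values of 95 share dense rank 1.
The 3 values of 77 share dense rank 3.
The 2 values of 37 share dense rank 4.
Remaining distinct values take the next consecutive integers.
Rank 2 → value 83.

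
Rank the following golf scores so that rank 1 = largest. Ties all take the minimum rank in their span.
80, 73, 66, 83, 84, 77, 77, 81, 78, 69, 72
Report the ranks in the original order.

Sorted (descending): 84, 83, 81, 80, 78, 77, 77, 73, 72, 69, 66
The 2 values of 77 occupy positions 6–7 → each gets rank 6.

4, 8, 11, 2, 1, 6, 6, 3, 5, 10, 9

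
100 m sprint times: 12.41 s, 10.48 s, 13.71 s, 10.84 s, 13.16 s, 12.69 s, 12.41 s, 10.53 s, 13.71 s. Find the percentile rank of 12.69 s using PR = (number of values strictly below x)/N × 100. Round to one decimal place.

N = 9.
Strictly below 12.69: 5. Equal to 12.69: 1.
PR = 5/9 × 100 = 55.6

55.6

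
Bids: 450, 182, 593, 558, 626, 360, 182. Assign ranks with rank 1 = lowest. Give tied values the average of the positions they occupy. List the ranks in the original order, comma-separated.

4, 1.5, 6, 5, 7, 3, 1.5

Sorted (ascending): 182, 182, 360, 450, 558, 593, 626
The 2 values of 182 occupy positions 1–2 → average rank (1+2)/2 = 1.5.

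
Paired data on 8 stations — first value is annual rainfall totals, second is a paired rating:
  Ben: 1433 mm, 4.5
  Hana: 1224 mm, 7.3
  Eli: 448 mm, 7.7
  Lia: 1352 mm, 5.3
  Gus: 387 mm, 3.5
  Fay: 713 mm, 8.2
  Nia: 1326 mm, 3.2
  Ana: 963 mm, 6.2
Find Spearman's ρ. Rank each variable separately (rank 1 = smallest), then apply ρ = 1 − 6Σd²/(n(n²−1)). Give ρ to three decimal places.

Ranks of variable 1: 8, 5, 2, 7, 1, 3, 6, 4
Ranks of variable 2: 3, 6, 7, 4, 2, 8, 1, 5
d = r₁ − r₂: 5, -1, -5, 3, -1, -5, 5, -1
d²: 25, 1, 25, 9, 1, 25, 25, 1; Σd² = 112
ρ = 1 − 6·112/(8·63) = 1 − 672/504 = -0.333

-0.333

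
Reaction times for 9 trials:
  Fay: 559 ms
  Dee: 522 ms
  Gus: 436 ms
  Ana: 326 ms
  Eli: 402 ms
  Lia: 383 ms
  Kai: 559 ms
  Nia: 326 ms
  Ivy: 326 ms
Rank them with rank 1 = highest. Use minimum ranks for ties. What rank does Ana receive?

7

Sorted (descending): 559, 559, 522, 436, 402, 383, 326, 326, 326
The 2 values of 559 occupy positions 1–2 → each gets rank 1.
The 3 values of 326 occupy positions 7–9 → each gets rank 7.
Ana has value 326 ms → rank 7.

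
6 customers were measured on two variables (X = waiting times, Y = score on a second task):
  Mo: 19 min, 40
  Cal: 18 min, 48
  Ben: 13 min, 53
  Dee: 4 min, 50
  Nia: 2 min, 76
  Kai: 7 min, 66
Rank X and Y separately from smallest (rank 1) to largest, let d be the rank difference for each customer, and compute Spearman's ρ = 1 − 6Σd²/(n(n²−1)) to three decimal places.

Ranks of variable 1: 6, 5, 4, 2, 1, 3
Ranks of variable 2: 1, 2, 4, 3, 6, 5
d = r₁ − r₂: 5, 3, 0, -1, -5, -2
d²: 25, 9, 0, 1, 25, 4; Σd² = 64
ρ = 1 − 6·64/(6·35) = 1 − 384/210 = -0.829

-0.829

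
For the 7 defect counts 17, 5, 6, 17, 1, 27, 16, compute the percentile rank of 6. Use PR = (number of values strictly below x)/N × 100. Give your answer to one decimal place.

28.6

N = 7.
Strictly below 6: 2. Equal to 6: 1.
PR = 2/7 × 100 = 28.6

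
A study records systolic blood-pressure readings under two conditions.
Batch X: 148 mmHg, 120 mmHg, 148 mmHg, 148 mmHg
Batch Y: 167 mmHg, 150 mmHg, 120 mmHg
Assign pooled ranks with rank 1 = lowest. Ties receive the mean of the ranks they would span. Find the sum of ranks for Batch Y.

Sorted (ascending): 120, 120, 148, 148, 148, 150, 167
The 2 values of 120 occupy positions 1–2 → average rank (1+2)/2 = 1.5.
The 3 values of 148 occupy positions 3–5 → average rank 4.
Batch Y values → pooled ranks: 167→7, 150→6, 120→1.5
Rank sum = 7 + 6 + 1.5 = 14.5

14.5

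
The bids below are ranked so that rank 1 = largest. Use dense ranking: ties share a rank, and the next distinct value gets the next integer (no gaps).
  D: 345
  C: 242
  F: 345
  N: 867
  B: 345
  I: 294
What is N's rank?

Sorted (descending): 867, 345, 345, 345, 294, 242
The 3 values of 345 share dense rank 2.
Remaining distinct values take the next consecutive integers.
N has value 867 → rank 1.

1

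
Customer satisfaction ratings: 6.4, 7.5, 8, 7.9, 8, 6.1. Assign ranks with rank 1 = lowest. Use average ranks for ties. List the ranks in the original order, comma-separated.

Sorted (ascending): 6.1, 6.4, 7.5, 7.9, 8, 8
The 2 values of 8 occupy positions 5–6 → average rank (5+6)/2 = 5.5.

2, 3, 5.5, 4, 5.5, 1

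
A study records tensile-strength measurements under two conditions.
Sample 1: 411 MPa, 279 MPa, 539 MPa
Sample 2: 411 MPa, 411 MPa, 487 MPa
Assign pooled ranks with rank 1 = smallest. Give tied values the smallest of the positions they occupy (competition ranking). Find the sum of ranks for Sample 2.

9

Sorted (ascending): 279, 411, 411, 411, 487, 539
The 3 values of 411 occupy positions 2–4 → each gets rank 2.
Sample 2 values → pooled ranks: 411→2, 411→2, 487→5
Rank sum = 2 + 2 + 5 = 9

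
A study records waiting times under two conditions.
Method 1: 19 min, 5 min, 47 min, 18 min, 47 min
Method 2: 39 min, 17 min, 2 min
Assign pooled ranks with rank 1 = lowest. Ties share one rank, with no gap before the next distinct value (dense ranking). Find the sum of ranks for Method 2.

10

Sorted (ascending): 2, 5, 17, 18, 19, 39, 47, 47
The 2 values of 47 share dense rank 7.
Remaining distinct values take the next consecutive integers.
Method 2 values → pooled ranks: 39→6, 17→3, 2→1
Rank sum = 6 + 3 + 1 = 10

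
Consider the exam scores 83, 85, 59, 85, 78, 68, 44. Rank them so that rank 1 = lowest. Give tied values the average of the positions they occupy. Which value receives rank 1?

Sorted (ascending): 44, 59, 68, 78, 83, 85, 85
The 2 values of 85 occupy positions 6–7 → average rank (6+7)/2 = 6.5.
Rank 1 → value 44.

44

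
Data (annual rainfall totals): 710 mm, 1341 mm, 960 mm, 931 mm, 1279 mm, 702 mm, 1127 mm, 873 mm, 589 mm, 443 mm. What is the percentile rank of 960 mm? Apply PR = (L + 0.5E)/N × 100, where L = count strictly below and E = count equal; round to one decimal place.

N = 10.
Strictly below 960: 6. Equal to 960: 1.
PR = (6 + 0.5·1)/10 × 100 = 65.0

65.0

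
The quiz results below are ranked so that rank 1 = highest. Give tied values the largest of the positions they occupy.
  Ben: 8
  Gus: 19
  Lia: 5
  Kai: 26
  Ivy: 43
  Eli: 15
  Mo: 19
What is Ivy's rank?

1

Sorted (descending): 43, 26, 19, 19, 15, 8, 5
The 2 values of 19 occupy positions 3–4 → each gets rank 4.
Ivy has value 43 → rank 1.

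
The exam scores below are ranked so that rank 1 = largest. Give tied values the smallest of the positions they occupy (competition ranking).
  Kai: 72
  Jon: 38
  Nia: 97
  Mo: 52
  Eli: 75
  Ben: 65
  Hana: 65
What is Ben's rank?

Sorted (descending): 97, 75, 72, 65, 65, 52, 38
The 2 values of 65 occupy positions 4–5 → each gets rank 4.
Ben has value 65 → rank 4.

4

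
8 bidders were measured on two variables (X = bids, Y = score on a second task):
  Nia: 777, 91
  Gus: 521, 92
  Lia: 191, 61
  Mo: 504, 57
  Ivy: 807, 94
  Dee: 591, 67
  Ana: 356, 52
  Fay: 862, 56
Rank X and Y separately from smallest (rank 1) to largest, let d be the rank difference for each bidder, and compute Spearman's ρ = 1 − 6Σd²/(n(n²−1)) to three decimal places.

0.333

Ranks of variable 1: 6, 4, 1, 3, 7, 5, 2, 8
Ranks of variable 2: 6, 7, 4, 3, 8, 5, 1, 2
d = r₁ − r₂: 0, -3, -3, 0, -1, 0, 1, 6
d²: 0, 9, 9, 0, 1, 0, 1, 36; Σd² = 56
ρ = 1 − 6·56/(8·63) = 1 − 336/504 = 0.333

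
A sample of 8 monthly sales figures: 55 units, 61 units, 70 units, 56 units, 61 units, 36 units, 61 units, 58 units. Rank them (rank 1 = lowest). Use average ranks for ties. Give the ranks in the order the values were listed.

Sorted (ascending): 36, 55, 56, 58, 61, 61, 61, 70
The 3 values of 61 occupy positions 5–7 → average rank 6.

2, 6, 8, 3, 6, 1, 6, 4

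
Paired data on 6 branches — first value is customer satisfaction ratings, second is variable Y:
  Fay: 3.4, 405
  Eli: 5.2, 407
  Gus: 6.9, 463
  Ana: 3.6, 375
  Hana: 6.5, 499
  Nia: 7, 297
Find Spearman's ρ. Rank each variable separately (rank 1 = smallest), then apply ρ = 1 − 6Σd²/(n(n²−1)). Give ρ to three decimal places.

Ranks of variable 1: 1, 3, 5, 2, 4, 6
Ranks of variable 2: 3, 4, 5, 2, 6, 1
d = r₁ − r₂: -2, -1, 0, 0, -2, 5
d²: 4, 1, 0, 0, 4, 25; Σd² = 34
ρ = 1 − 6·34/(6·35) = 1 − 204/210 = 0.029

0.029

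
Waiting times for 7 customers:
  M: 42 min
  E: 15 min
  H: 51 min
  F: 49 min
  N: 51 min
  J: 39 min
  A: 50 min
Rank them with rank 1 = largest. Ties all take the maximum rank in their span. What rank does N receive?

Sorted (descending): 51, 51, 50, 49, 42, 39, 15
The 2 values of 51 occupy positions 1–2 → each gets rank 2.
N has value 51 min → rank 2.

2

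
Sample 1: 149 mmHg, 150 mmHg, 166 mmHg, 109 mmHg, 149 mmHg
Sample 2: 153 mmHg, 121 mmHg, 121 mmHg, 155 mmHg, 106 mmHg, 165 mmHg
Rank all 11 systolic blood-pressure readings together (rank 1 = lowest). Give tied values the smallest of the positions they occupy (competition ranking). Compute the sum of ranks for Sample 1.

Sorted (ascending): 106, 109, 121, 121, 149, 149, 150, 153, 155, 165, 166
The 2 values of 121 occupy positions 3–4 → each gets rank 3.
The 2 values of 149 occupy positions 5–6 → each gets rank 5.
Sample 1 values → pooled ranks: 149→5, 150→7, 166→11, 109→2, 149→5
Rank sum = 5 + 7 + 11 + 2 + 5 = 30

30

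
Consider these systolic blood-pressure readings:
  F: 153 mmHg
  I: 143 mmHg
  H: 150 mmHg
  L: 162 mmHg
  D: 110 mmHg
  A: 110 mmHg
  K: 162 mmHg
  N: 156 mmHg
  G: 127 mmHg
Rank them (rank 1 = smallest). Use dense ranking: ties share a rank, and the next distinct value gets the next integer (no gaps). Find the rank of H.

4

Sorted (ascending): 110, 110, 127, 143, 150, 153, 156, 162, 162
The 2 values of 110 share dense rank 1.
The 2 values of 162 share dense rank 7.
Remaining distinct values take the next consecutive integers.
H has value 150 mmHg → rank 4.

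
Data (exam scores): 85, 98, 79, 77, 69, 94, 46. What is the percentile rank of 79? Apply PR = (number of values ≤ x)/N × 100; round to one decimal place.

N = 7.
Strictly below 79: 3. Equal to 79: 1.
PR = 4/7 × 100 = 57.1

57.1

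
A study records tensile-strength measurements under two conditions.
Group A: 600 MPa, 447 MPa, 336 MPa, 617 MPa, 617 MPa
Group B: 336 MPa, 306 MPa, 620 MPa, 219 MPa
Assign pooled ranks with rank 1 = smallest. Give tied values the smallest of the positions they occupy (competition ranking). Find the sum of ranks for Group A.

28

Sorted (ascending): 219, 306, 336, 336, 447, 600, 617, 617, 620
The 2 values of 336 occupy positions 3–4 → each gets rank 3.
The 2 values of 617 occupy positions 7–8 → each gets rank 7.
Group A values → pooled ranks: 600→6, 447→5, 336→3, 617→7, 617→7
Rank sum = 6 + 5 + 3 + 7 + 7 = 28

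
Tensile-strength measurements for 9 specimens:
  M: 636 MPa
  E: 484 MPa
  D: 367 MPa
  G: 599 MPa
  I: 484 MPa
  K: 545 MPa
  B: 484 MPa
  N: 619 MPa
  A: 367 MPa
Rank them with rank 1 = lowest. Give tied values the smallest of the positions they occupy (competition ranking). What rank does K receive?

Sorted (ascending): 367, 367, 484, 484, 484, 545, 599, 619, 636
The 2 values of 367 occupy positions 1–2 → each gets rank 1.
The 3 values of 484 occupy positions 3–5 → each gets rank 3.
K has value 545 MPa → rank 6.

6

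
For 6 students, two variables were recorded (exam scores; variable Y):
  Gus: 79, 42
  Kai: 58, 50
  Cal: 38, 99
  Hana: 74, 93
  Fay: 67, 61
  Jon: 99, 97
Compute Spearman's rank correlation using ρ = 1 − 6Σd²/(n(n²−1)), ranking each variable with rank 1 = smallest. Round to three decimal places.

Ranks of variable 1: 5, 2, 1, 4, 3, 6
Ranks of variable 2: 1, 2, 6, 4, 3, 5
d = r₁ − r₂: 4, 0, -5, 0, 0, 1
d²: 16, 0, 25, 0, 0, 1; Σd² = 42
ρ = 1 − 6·42/(6·35) = 1 − 252/210 = -0.200

-0.200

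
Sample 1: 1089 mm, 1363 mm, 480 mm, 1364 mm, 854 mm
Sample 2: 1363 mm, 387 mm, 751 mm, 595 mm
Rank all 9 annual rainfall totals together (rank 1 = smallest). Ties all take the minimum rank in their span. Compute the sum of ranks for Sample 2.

Sorted (ascending): 387, 480, 595, 751, 854, 1089, 1363, 1363, 1364
The 2 values of 1363 occupy positions 7–8 → each gets rank 7.
Sample 2 values → pooled ranks: 1363→7, 387→1, 751→4, 595→3
Rank sum = 7 + 1 + 4 + 3 = 15

15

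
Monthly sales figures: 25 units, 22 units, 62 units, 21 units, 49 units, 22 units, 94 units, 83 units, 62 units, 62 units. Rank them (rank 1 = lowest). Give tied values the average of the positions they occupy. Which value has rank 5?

49

Sorted (ascending): 21, 22, 22, 25, 49, 62, 62, 62, 83, 94
The 2 values of 22 occupy positions 2–3 → average rank (2+3)/2 = 2.5.
The 3 values of 62 occupy positions 6–8 → average rank 7.
Rank 5 → value 49.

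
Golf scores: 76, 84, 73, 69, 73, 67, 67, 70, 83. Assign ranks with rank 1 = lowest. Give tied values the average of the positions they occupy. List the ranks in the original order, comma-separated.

Sorted (ascending): 67, 67, 69, 70, 73, 73, 76, 83, 84
The 2 values of 67 occupy positions 1–2 → average rank (1+2)/2 = 1.5.
The 2 values of 73 occupy positions 5–6 → average rank (5+6)/2 = 5.5.

7, 9, 5.5, 3, 5.5, 1.5, 1.5, 4, 8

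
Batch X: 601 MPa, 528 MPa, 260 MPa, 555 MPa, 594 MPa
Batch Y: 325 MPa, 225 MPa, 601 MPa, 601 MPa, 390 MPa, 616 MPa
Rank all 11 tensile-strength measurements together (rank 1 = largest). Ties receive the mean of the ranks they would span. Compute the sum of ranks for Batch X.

31

Sorted (descending): 616, 601, 601, 601, 594, 555, 528, 390, 325, 260, 225
The 3 values of 601 occupy positions 2–4 → average rank 3.
Batch X values → pooled ranks: 601→3, 528→7, 260→10, 555→6, 594→5
Rank sum = 3 + 7 + 10 + 6 + 5 = 31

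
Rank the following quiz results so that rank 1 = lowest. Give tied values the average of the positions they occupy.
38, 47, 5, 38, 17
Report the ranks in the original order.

3.5, 5, 1, 3.5, 2

Sorted (ascending): 5, 17, 38, 38, 47
The 2 values of 38 occupy positions 3–4 → average rank (3+4)/2 = 3.5.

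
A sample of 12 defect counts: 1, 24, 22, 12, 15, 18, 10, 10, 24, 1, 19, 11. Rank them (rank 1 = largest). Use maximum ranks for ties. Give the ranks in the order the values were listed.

12, 2, 3, 7, 6, 5, 10, 10, 2, 12, 4, 8

Sorted (descending): 24, 24, 22, 19, 18, 15, 12, 11, 10, 10, 1, 1
The 2 values of 24 occupy positions 1–2 → each gets rank 2.
The 2 values of 10 occupy positions 9–10 → each gets rank 10.
The 2 values of 1 occupy positions 11–12 → each gets rank 12.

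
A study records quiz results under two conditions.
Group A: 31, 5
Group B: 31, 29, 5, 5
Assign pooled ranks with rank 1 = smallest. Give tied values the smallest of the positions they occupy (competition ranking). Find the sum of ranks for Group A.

Sorted (ascending): 5, 5, 5, 29, 31, 31
The 3 values of 5 occupy positions 1–3 → each gets rank 1.
The 2 values of 31 occupy positions 5–6 → each gets rank 5.
Group A values → pooled ranks: 31→5, 5→1
Rank sum = 5 + 1 = 6

6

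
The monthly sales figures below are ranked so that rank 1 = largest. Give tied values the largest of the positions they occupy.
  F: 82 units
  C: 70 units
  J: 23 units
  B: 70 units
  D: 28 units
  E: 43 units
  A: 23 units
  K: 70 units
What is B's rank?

4

Sorted (descending): 82, 70, 70, 70, 43, 28, 23, 23
The 3 values of 70 occupy positions 2–4 → each gets rank 4.
The 2 values of 23 occupy positions 7–8 → each gets rank 8.
B has value 70 units → rank 4.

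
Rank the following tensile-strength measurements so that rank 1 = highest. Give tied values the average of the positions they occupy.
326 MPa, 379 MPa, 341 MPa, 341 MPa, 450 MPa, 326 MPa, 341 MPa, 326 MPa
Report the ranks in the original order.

7, 2, 4, 4, 1, 7, 4, 7

Sorted (descending): 450, 379, 341, 341, 341, 326, 326, 326
The 3 values of 341 occupy positions 3–5 → average rank 4.
The 3 values of 326 occupy positions 6–8 → average rank 7.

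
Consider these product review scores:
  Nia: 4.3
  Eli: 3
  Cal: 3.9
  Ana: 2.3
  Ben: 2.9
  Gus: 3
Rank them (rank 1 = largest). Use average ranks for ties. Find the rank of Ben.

Sorted (descending): 4.3, 3.9, 3, 3, 2.9, 2.3
The 2 values of 3 occupy positions 3–4 → average rank (3+4)/2 = 3.5.
Ben has value 2.9 → rank 5.

5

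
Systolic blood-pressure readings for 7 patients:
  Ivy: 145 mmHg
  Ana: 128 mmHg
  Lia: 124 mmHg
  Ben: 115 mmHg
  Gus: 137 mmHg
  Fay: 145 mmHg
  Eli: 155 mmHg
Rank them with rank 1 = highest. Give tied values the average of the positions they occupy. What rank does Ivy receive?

Sorted (descending): 155, 145, 145, 137, 128, 124, 115
The 2 values of 145 occupy positions 2–3 → average rank (2+3)/2 = 2.5.
Ivy has value 145 mmHg → rank 2.5.

2.5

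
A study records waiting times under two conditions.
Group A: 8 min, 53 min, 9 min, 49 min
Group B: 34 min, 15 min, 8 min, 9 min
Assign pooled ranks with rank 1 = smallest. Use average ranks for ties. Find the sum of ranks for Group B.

16

Sorted (ascending): 8, 8, 9, 9, 15, 34, 49, 53
The 2 values of 8 occupy positions 1–2 → average rank (1+2)/2 = 1.5.
The 2 values of 9 occupy positions 3–4 → average rank (3+4)/2 = 3.5.
Group B values → pooled ranks: 34→6, 15→5, 8→1.5, 9→3.5
Rank sum = 6 + 5 + 1.5 + 3.5 = 16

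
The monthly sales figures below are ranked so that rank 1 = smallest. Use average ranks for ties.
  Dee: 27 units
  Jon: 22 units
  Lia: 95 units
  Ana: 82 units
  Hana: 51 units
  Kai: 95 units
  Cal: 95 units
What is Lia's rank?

6

Sorted (ascending): 22, 27, 51, 82, 95, 95, 95
The 3 values of 95 occupy positions 5–7 → average rank 6.
Lia has value 95 units → rank 6.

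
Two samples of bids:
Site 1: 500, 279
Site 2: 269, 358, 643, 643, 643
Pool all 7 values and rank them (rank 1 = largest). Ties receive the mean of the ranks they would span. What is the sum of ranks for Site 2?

Sorted (descending): 643, 643, 643, 500, 358, 279, 269
The 3 values of 643 occupy positions 1–3 → average rank 2.
Site 2 values → pooled ranks: 269→7, 358→5, 643→2, 643→2, 643→2
Rank sum = 7 + 5 + 2 + 2 + 2 = 18

18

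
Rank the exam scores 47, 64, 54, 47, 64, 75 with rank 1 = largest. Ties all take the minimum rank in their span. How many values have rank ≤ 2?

3

Sorted (descending): 75, 64, 64, 54, 47, 47
The 2 values of 64 occupy positions 2–3 → each gets rank 2.
The 2 values of 47 occupy positions 5–6 → each gets rank 5.
Ranks ≤ 2: {1, 2, 2} → 3 values.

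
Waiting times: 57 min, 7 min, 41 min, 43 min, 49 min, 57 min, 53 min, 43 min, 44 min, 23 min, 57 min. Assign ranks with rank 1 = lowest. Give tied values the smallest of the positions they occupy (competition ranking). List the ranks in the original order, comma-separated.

9, 1, 3, 4, 7, 9, 8, 4, 6, 2, 9

Sorted (ascending): 7, 23, 41, 43, 43, 44, 49, 53, 57, 57, 57
The 2 values of 43 occupy positions 4–5 → each gets rank 4.
The 3 values of 57 occupy positions 9–11 → each gets rank 9.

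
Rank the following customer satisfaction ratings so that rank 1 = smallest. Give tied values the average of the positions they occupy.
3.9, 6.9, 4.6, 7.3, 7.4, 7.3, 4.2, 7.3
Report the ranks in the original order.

Sorted (ascending): 3.9, 4.2, 4.6, 6.9, 7.3, 7.3, 7.3, 7.4
The 3 values of 7.3 occupy positions 5–7 → average rank 6.

1, 4, 3, 6, 8, 6, 2, 6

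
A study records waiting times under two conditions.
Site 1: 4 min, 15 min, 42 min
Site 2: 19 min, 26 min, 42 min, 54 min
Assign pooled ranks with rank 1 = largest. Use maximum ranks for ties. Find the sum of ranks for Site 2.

Sorted (descending): 54, 42, 42, 26, 19, 15, 4
The 2 values of 42 occupy positions 2–3 → each gets rank 3.
Site 2 values → pooled ranks: 19→5, 26→4, 42→3, 54→1
Rank sum = 5 + 4 + 3 + 1 = 13

13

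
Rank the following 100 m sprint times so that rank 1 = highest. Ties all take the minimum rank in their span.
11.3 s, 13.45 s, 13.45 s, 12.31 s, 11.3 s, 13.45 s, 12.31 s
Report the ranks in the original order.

Sorted (descending): 13.45, 13.45, 13.45, 12.31, 12.31, 11.3, 11.3
The 3 values of 13.45 occupy positions 1–3 → each gets rank 1.
The 2 values of 12.31 occupy positions 4–5 → each gets rank 4.
The 2 values of 11.3 occupy positions 6–7 → each gets rank 6.

6, 1, 1, 4, 6, 1, 4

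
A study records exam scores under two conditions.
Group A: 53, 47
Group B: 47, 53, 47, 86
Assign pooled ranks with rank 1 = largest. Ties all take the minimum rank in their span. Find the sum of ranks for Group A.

6

Sorted (descending): 86, 53, 53, 47, 47, 47
The 2 values of 53 occupy positions 2–3 → each gets rank 2.
The 3 values of 47 occupy positions 4–6 → each gets rank 4.
Group A values → pooled ranks: 53→2, 47→4
Rank sum = 2 + 4 = 6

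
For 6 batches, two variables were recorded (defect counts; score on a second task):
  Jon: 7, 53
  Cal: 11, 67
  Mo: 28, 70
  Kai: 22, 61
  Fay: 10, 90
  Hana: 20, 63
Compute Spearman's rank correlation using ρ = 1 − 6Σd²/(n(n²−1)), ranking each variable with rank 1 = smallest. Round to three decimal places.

0.200

Ranks of variable 1: 1, 3, 6, 5, 2, 4
Ranks of variable 2: 1, 4, 5, 2, 6, 3
d = r₁ − r₂: 0, -1, 1, 3, -4, 1
d²: 0, 1, 1, 9, 16, 1; Σd² = 28
ρ = 1 − 6·28/(6·35) = 1 − 168/210 = 0.200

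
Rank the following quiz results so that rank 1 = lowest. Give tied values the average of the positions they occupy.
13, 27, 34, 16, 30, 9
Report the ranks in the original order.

Sorted (ascending): 9, 13, 16, 27, 30, 34
No ties — each value takes its position as its rank.

2, 4, 6, 3, 5, 1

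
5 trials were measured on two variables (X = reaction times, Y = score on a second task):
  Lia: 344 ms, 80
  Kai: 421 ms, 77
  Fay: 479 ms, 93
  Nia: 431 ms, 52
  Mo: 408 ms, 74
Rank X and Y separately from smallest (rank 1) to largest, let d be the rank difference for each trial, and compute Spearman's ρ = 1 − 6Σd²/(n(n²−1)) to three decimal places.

0.100

Ranks of variable 1: 1, 3, 5, 4, 2
Ranks of variable 2: 4, 3, 5, 1, 2
d = r₁ − r₂: -3, 0, 0, 3, 0
d²: 9, 0, 0, 9, 0; Σd² = 18
ρ = 1 − 6·18/(5·24) = 1 − 108/120 = 0.100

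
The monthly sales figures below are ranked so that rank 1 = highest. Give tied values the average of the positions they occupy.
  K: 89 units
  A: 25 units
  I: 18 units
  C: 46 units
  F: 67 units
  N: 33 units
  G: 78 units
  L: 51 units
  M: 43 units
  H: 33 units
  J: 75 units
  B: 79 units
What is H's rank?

Sorted (descending): 89, 79, 78, 75, 67, 51, 46, 43, 33, 33, 25, 18
The 2 values of 33 occupy positions 9–10 → average rank (9+10)/2 = 9.5.
H has value 33 units → rank 9.5.

9.5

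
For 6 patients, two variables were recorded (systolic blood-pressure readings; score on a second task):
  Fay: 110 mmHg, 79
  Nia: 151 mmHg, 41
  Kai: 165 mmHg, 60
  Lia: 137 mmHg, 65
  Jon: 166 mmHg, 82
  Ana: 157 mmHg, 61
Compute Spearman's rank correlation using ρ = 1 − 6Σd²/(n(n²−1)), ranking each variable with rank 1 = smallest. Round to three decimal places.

Ranks of variable 1: 1, 3, 5, 2, 6, 4
Ranks of variable 2: 5, 1, 2, 4, 6, 3
d = r₁ − r₂: -4, 2, 3, -2, 0, 1
d²: 16, 4, 9, 4, 0, 1; Σd² = 34
ρ = 1 − 6·34/(6·35) = 1 − 204/210 = 0.029

0.029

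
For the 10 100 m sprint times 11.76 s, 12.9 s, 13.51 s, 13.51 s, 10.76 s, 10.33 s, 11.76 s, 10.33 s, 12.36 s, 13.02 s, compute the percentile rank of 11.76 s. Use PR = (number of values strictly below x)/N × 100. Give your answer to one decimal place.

N = 10.
Strictly below 11.76: 3. Equal to 11.76: 2.
PR = 3/10 × 100 = 30.0

30.0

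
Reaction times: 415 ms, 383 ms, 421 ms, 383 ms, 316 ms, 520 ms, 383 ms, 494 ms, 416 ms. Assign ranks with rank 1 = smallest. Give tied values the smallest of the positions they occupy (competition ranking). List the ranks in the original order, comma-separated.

Sorted (ascending): 316, 383, 383, 383, 415, 416, 421, 494, 520
The 3 values of 383 occupy positions 2–4 → each gets rank 2.

5, 2, 7, 2, 1, 9, 2, 8, 6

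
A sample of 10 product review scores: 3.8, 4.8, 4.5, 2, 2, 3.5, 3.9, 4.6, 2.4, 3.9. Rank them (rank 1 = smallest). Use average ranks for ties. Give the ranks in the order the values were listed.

Sorted (ascending): 2, 2, 2.4, 3.5, 3.8, 3.9, 3.9, 4.5, 4.6, 4.8
The 2 values of 2 occupy positions 1–2 → average rank (1+2)/2 = 1.5.
The 2 values of 3.9 occupy positions 6–7 → average rank (6+7)/2 = 6.5.

5, 10, 8, 1.5, 1.5, 4, 6.5, 9, 3, 6.5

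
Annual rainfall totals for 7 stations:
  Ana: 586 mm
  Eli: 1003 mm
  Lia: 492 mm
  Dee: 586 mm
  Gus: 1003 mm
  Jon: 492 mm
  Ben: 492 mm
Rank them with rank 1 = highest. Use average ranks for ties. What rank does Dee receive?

Sorted (descending): 1003, 1003, 586, 586, 492, 492, 492
The 2 values of 1003 occupy positions 1–2 → average rank (1+2)/2 = 1.5.
The 2 values of 586 occupy positions 3–4 → average rank (3+4)/2 = 3.5.
The 3 values of 492 occupy positions 5–7 → average rank 6.
Dee has value 586 mm → rank 3.5.

3.5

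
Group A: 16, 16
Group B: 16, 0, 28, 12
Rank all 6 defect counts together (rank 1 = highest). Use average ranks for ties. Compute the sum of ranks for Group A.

6

Sorted (descending): 28, 16, 16, 16, 12, 0
The 3 values of 16 occupy positions 2–4 → average rank 3.
Group A values → pooled ranks: 16→3, 16→3
Rank sum = 3 + 3 = 6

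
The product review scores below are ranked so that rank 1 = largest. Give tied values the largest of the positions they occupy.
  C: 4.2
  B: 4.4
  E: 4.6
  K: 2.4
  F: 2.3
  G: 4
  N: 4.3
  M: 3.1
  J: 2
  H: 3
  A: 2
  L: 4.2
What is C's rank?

5

Sorted (descending): 4.6, 4.4, 4.3, 4.2, 4.2, 4, 3.1, 3, 2.4, 2.3, 2, 2
The 2 values of 4.2 occupy positions 4–5 → each gets rank 5.
The 2 values of 2 occupy positions 11–12 → each gets rank 12.
C has value 4.2 → rank 5.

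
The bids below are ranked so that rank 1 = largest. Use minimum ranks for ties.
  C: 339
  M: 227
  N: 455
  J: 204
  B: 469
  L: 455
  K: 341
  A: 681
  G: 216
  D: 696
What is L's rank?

Sorted (descending): 696, 681, 469, 455, 455, 341, 339, 227, 216, 204
The 2 values of 455 occupy positions 4–5 → each gets rank 4.
L has value 455 → rank 4.

4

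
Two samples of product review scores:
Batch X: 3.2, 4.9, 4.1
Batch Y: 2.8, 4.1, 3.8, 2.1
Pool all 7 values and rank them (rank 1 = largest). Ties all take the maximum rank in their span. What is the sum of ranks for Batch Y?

Sorted (descending): 4.9, 4.1, 4.1, 3.8, 3.2, 2.8, 2.1
The 2 values of 4.1 occupy positions 2–3 → each gets rank 3.
Batch Y values → pooled ranks: 2.8→6, 4.1→3, 3.8→4, 2.1→7
Rank sum = 6 + 3 + 4 + 7 = 20

20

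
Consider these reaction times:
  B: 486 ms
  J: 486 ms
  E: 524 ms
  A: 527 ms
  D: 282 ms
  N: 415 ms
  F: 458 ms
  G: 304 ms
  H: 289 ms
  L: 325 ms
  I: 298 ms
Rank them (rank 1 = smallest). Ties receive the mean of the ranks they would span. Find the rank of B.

8.5

Sorted (ascending): 282, 289, 298, 304, 325, 415, 458, 486, 486, 524, 527
The 2 values of 486 occupy positions 8–9 → average rank (8+9)/2 = 8.5.
B has value 486 ms → rank 8.5.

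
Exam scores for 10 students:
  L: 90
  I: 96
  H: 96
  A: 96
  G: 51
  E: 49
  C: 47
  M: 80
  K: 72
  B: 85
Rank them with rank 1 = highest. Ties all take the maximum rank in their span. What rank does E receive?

Sorted (descending): 96, 96, 96, 90, 85, 80, 72, 51, 49, 47
The 3 values of 96 occupy positions 1–3 → each gets rank 3.
E has value 49 → rank 9.

9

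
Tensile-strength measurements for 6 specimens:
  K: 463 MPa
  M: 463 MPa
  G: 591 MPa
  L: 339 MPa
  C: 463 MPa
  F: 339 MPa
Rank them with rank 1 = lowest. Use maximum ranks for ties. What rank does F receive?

Sorted (ascending): 339, 339, 463, 463, 463, 591
The 2 values of 339 occupy positions 1–2 → each gets rank 2.
The 3 values of 463 occupy positions 3–5 → each gets rank 5.
F has value 339 MPa → rank 2.

2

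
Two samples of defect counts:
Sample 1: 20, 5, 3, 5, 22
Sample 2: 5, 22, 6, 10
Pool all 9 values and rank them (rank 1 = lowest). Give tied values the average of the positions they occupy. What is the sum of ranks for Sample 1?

Sorted (ascending): 3, 5, 5, 5, 6, 10, 20, 22, 22
The 3 values of 5 occupy positions 2–4 → average rank 3.
The 2 values of 22 occupy positions 8–9 → average rank (8+9)/2 = 8.5.
Sample 1 values → pooled ranks: 20→7, 5→3, 3→1, 5→3, 22→8.5
Rank sum = 7 + 3 + 1 + 3 + 8.5 = 22.5

22.5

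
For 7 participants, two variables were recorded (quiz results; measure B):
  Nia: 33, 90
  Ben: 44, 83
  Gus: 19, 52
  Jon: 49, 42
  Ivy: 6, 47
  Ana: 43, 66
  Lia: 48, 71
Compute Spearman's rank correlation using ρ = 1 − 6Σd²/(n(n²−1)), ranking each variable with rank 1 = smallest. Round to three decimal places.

Ranks of variable 1: 3, 5, 2, 7, 1, 4, 6
Ranks of variable 2: 7, 6, 3, 1, 2, 4, 5
d = r₁ − r₂: -4, -1, -1, 6, -1, 0, 1
d²: 16, 1, 1, 36, 1, 0, 1; Σd² = 56
ρ = 1 − 6·56/(7·48) = 1 − 336/336 = 0.000

0.000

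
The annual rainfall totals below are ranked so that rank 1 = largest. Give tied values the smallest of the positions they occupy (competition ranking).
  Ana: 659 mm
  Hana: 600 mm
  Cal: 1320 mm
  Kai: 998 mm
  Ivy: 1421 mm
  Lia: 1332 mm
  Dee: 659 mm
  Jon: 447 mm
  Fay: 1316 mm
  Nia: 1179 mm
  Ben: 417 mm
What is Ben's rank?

11

Sorted (descending): 1421, 1332, 1320, 1316, 1179, 998, 659, 659, 600, 447, 417
The 2 values of 659 occupy positions 7–8 → each gets rank 7.
Ben has value 417 mm → rank 11.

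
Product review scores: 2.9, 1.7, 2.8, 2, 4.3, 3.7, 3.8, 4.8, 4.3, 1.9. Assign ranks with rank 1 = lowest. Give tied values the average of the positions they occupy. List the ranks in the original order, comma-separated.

5, 1, 4, 3, 8.5, 6, 7, 10, 8.5, 2

Sorted (ascending): 1.7, 1.9, 2, 2.8, 2.9, 3.7, 3.8, 4.3, 4.3, 4.8
The 2 values of 4.3 occupy positions 8–9 → average rank (8+9)/2 = 8.5.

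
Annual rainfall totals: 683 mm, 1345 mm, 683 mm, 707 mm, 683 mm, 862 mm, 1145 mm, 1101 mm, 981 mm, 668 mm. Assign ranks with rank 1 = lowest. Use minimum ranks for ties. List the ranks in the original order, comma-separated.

2, 10, 2, 5, 2, 6, 9, 8, 7, 1

Sorted (ascending): 668, 683, 683, 683, 707, 862, 981, 1101, 1145, 1345
The 3 values of 683 occupy positions 2–4 → each gets rank 2.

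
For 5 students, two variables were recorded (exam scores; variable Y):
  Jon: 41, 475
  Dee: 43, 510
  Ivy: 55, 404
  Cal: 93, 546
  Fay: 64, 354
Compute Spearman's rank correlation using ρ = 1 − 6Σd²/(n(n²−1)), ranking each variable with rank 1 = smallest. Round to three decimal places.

Ranks of variable 1: 1, 2, 3, 5, 4
Ranks of variable 2: 3, 4, 2, 5, 1
d = r₁ − r₂: -2, -2, 1, 0, 3
d²: 4, 4, 1, 0, 9; Σd² = 18
ρ = 1 − 6·18/(5·24) = 1 − 108/120 = 0.100

0.100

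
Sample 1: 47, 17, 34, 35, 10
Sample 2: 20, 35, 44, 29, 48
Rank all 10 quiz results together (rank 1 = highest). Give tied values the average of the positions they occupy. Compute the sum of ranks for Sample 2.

23.5

Sorted (descending): 48, 47, 44, 35, 35, 34, 29, 20, 17, 10
The 2 values of 35 occupy positions 4–5 → average rank (4+5)/2 = 4.5.
Sample 2 values → pooled ranks: 20→8, 35→4.5, 44→3, 29→7, 48→1
Rank sum = 8 + 4.5 + 3 + 7 + 1 = 23.5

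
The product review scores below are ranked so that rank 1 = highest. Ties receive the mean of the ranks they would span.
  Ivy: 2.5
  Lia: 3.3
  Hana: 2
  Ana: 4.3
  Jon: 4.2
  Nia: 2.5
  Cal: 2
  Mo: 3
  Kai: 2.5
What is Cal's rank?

8.5

Sorted (descending): 4.3, 4.2, 3.3, 3, 2.5, 2.5, 2.5, 2, 2
The 3 values of 2.5 occupy positions 5–7 → average rank 6.
The 2 values of 2 occupy positions 8–9 → average rank (8+9)/2 = 8.5.
Cal has value 2 → rank 8.5.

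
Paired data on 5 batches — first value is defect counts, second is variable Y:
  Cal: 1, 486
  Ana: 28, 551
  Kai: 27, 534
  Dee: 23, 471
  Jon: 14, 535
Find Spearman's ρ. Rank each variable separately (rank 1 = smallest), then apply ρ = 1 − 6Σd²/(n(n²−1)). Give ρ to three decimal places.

Ranks of variable 1: 1, 5, 4, 3, 2
Ranks of variable 2: 2, 5, 3, 1, 4
d = r₁ − r₂: -1, 0, 1, 2, -2
d²: 1, 0, 1, 4, 4; Σd² = 10
ρ = 1 − 6·10/(5·24) = 1 − 60/120 = 0.500

0.500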